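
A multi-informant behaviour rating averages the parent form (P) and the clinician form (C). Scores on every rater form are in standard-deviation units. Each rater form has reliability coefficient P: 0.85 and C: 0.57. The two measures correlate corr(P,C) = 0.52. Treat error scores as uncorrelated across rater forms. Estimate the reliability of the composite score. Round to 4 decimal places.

Var(P+C) = 2 + 2·[0.52] = 2 + 1.04 = 3.04.
Under uncorrelated errors the observed covariances equal the true-score covariances, so only the own-variance terms attenuate.
True-score variance = [0.85 + 0.57] + 1.04 = 1.42 + 1.04 = 2.46.
Reliability = 2.46 / 3.04 = 0.8092.

0.8092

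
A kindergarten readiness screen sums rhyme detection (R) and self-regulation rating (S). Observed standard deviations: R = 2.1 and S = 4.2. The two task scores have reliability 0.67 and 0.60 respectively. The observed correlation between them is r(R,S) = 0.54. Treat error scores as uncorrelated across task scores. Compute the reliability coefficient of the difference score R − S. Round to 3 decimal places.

Var(R−S) = 2.1² + 4.2² − 2·2.1·4.2·0.54 = 22.05 − 9.5256 = 12.5244.
Because errors are independent across components, Cov(Tᵢ,Tⱼ) = Cov(Xᵢ,Xⱼ); the off-diagonal part of the true-score variance is the same as above.
True-score variance = [2.1²·0.67 + 4.2²·0.60] − 9.5256 = 13.5387 − 9.5256 = 4.0131.
Reliability = 4.0131 / 12.5244 = 0.320.

0.320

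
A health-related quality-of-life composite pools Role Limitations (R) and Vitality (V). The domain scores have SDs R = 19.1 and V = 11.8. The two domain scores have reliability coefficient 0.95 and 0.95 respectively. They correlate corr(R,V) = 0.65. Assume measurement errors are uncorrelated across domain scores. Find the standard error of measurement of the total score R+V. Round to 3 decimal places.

Var(total) = 504.05 + 292.994 = 797.044.
True-score variance = 478.848 + 292.994 = 771.842, so reliability = 0.9684.
Error variance = 797.044 − 771.842 = 25.2025; SEM = √25.2025 = 5.020.

5.020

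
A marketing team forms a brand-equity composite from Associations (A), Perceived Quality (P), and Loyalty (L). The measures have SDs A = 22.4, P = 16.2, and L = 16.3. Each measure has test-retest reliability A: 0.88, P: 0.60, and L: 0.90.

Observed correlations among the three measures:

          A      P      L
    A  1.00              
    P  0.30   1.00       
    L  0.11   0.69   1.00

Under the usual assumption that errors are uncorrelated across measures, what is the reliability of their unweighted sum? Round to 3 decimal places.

Var(A+P+L) = 22.4² + 16.2² + 16.3² + 2·[22.4·16.2·0.30 + 22.4·16.3·0.11 + 16.2·16.3·0.69] = 1029.89 + 662.457 = 1692.35.
Under uncorrelated errors the observed covariances equal the true-score covariances, so only the own-variance terms attenuate.
True-score variance = [22.4²·0.88 + 16.2²·0.60 + 16.3²·0.90] + 662.457 = 838.134 + 662.457 = 1500.59.
Reliability = 1500.59 / 1692.35 = 0.887.

0.887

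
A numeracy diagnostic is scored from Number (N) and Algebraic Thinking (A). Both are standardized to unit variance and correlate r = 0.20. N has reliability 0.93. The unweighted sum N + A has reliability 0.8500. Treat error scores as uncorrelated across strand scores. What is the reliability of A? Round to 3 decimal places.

0.710

Var(N+A) = 2 + 2·0.20 = 2.400.
True-score variance = ρ_N + ρ_A + 2·0.20, so 0.8500 = (0.93 + ρ_A + 0.40) / 2.400.
ρ_A = 0.8500·2.400 − 0.93 − 0.40 = 0.710.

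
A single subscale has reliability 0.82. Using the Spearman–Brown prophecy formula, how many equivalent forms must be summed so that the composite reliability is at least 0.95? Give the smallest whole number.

5

k ≥ ρ*(1−ρ₁)/(ρ₁(1−ρ*)) = 0.95·0.18 / (0.82·0.05) = 4.171.
Smallest integer k = 5.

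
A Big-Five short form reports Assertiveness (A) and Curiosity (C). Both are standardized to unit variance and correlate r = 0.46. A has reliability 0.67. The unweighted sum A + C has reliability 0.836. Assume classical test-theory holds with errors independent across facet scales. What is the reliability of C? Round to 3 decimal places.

Var(A+C) = 2 + 2·0.46 = 2.920.
True-score variance = ρ_A + ρ_C + 2·0.46, so 0.836 = (0.67 + ρ_C + 0.92) / 2.920.
ρ_C = 0.836·2.920 − 0.67 − 0.92 = 0.851.

0.851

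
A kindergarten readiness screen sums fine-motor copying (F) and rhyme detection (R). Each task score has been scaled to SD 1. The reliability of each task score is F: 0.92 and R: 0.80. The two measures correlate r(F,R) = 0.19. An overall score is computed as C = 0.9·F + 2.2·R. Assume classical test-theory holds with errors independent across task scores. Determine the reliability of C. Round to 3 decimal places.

0.839

Var(C) = 0.9² + 2.2² + 2·[1.98·0.19] = 5.65 + 0.7524 = 6.4024.
With uncorrelated errors the cross-covariances are all true-score covariance, so they carry over unchanged; only the diagonal terms shrink to ρᵢσᵢ².
True-score variance = [0.9²·0.92 + 2.2²·0.80] + 0.7524 = 4.6172 + 0.7524 = 5.3696.
Reliability = 5.3696 / 6.4024 = 0.839.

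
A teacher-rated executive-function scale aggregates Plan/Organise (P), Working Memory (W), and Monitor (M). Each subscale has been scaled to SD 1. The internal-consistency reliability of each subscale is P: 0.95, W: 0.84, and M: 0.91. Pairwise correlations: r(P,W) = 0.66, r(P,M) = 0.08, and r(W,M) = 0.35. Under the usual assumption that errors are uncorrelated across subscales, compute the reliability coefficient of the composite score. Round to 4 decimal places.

0.9421

Var(P+W+M) = 3 + 2·[0.66 + 0.08 + 0.35] = 3 + 2.18 = 5.18.
Because errors are independent across components, Cov(Tᵢ,Tⱼ) = Cov(Xᵢ,Xⱼ); the off-diagonal part of the true-score variance is the same as above.
True-score variance = [0.95 + 0.84 + 0.91] + 2.18 = 2.7 + 2.18 = 4.88.
Reliability = 4.88 / 5.18 = 0.9421.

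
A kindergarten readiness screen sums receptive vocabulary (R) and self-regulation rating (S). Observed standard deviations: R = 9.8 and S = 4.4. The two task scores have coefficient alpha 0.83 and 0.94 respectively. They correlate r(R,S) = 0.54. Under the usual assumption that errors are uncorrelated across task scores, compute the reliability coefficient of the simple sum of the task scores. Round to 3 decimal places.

Var(R+S) = 9.8² + 4.4² + 2·[9.8·4.4·0.54] = 115.4 + 46.5696 = 161.97.
With uncorrelated errors the cross-covariances are all true-score covariance, so they carry over unchanged; only the diagonal terms shrink to ρᵢσᵢ².
True-score variance = [9.8²·0.83 + 4.4²·0.94] + 46.5696 = 97.9116 + 46.5696 = 144.481.
Reliability = 144.481 / 161.97 = 0.892.

0.892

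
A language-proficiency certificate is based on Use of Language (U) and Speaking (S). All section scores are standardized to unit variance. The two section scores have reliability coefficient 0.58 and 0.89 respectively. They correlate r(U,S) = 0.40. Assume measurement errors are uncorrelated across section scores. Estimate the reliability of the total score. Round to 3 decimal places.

Var(U+S) = 2 + 2·[0.40] = 2 + 0.8 = 2.8.
Under uncorrelated errors the observed covariances equal the true-score covariances, so only the own-variance terms attenuate.
True-score variance = [0.58 + 0.89] + 0.8 = 1.47 + 0.8 = 2.27.
Reliability = 2.27 / 2.8 = 0.811.

0.811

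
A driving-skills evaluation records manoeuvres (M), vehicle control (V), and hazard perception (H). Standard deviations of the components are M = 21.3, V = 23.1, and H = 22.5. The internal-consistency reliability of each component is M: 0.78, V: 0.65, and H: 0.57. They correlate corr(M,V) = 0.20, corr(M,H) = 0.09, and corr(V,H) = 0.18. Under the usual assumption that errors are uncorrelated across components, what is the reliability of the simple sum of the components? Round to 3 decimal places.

0.743

Var(M+V+H) = 21.3² + 23.1² + 22.5² + 2·[21.3·23.1·0.20 + 21.3·22.5·0.09 + 23.1·22.5·0.18] = 1493.55 + 470.187 = 1963.74.
Because errors are independent across components, Cov(Tᵢ,Tⱼ) = Cov(Xᵢ,Xⱼ); the off-diagonal part of the true-score variance is the same as above.
True-score variance = [21.3²·0.78 + 23.1²·0.65 + 22.5²·0.57] + 470.187 = 989.287 + 470.187 = 1459.47.
Reliability = 1459.47 / 1963.74 = 0.743.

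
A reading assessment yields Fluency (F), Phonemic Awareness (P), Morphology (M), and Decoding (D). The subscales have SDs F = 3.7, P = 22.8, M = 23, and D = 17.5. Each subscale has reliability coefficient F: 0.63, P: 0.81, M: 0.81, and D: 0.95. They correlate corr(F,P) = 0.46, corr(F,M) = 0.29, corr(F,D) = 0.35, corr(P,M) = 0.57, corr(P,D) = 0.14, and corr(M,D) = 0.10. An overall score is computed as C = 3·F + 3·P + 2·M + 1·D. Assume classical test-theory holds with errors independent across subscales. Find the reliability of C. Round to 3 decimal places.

Var(C) = 3²·3.7² + 3²·22.8² + 2²·23² + 17.5² + 2·[9·3.7·22.8·0.46 + 6·3.7·23·0.29 + 3·3.7·17.5·0.35 + 6·22.8·23·0.57 + 3·22.8·17.5·0.14 + 2·23·17.5·0.10] = 7224.02 + 5213.68 = 12437.7.
With uncorrelated errors the cross-covariances are all true-score covariance, so they carry over unchanged; only the diagonal terms shrink to ρᵢσᵢ².
True-score variance = [3²·3.7²·0.63 + 3²·22.8²·0.81 + 2²·23²·0.81 + 17.5²·0.95] + 5213.68 = 5872.15 + 5213.68 = 11085.8.
Reliability = 11085.8 / 12437.7 = 0.891.

0.891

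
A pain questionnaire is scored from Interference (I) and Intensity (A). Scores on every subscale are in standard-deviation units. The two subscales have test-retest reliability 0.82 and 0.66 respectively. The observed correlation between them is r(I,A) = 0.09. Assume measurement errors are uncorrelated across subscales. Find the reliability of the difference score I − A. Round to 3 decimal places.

0.714

Var(I−A) = 1 + 1 − 2·0.09 = 2 − 0.18 = 1.82.
Because errors are independent across components, Cov(Tᵢ,Tⱼ) = Cov(Xᵢ,Xⱼ); the off-diagonal part of the true-score variance is the same as above.
True-score variance = [0.82 + 0.66] − 0.18 = 1.48 − 0.18 = 1.3.
Reliability = 1.3 / 1.82 = 0.714.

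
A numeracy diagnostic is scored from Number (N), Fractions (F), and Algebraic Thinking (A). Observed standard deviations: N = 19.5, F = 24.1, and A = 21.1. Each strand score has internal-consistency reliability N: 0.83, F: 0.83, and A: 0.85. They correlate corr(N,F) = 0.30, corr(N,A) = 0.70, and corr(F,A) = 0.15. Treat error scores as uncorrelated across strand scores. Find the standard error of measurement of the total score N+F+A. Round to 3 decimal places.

15.171

Var(total) = 1406.27 + 1010.55 = 2416.82.
True-score variance = 1176.11 + 1010.55 = 2186.66, so reliability = 0.9048.
Error variance = 2416.82 − 2186.66 = 230.162; SEM = √230.162 = 15.171.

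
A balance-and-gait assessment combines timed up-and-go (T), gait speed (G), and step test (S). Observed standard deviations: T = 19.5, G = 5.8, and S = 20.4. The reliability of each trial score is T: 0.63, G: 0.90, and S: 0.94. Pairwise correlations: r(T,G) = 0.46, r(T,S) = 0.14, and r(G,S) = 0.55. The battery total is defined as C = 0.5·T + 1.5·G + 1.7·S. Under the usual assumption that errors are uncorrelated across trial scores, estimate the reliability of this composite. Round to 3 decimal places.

Var(C) = 0.5²·19.5² + 1.5²·5.8² + 1.7²·20.4² + 2·[0.75·19.5·5.8·0.46 + 0.85·19.5·20.4·0.14 + 2.55·5.8·20.4·0.55] = 1373.45 + 504.603 = 1878.06.
Under uncorrelated errors the observed covariances equal the true-score covariances, so only the own-variance terms attenuate.
True-score variance = [0.5²·19.5²·0.63 + 1.5²·5.8²·0.90 + 1.7²·20.4²·0.94] + 504.603 = 1258.55 + 504.603 = 1763.15.
Reliability = 1763.15 / 1878.06 = 0.939.

0.939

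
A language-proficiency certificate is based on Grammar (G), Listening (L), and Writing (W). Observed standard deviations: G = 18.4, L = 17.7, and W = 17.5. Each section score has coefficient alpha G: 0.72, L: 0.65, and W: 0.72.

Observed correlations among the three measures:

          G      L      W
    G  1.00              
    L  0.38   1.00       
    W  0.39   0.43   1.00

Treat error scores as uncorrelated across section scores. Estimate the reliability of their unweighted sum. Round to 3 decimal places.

0.832

Var(G+L+W) = 18.4² + 17.7² + 17.5² + 2·[18.4·17.7·0.38 + 18.4·17.5·0.39 + 17.7·17.5·0.43] = 958.1 + 765.062 = 1723.16.
Because errors are independent across components, Cov(Tᵢ,Tⱼ) = Cov(Xᵢ,Xⱼ); the off-diagonal part of the true-score variance is the same as above.
True-score variance = [18.4²·0.72 + 17.7²·0.65 + 17.5²·0.72] + 765.062 = 667.902 + 765.062 = 1432.96.
Reliability = 1432.96 / 1723.16 = 0.832.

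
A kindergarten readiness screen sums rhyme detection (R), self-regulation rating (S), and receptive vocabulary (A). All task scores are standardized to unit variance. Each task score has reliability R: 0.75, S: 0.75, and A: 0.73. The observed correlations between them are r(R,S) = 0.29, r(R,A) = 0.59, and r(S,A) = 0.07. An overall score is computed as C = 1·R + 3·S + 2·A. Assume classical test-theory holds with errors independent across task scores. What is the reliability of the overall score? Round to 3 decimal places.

Var(C) = 1 + 3² + 2² + 2·[3·0.29 + 2·0.59 + 6·0.07] = 14 + 4.94 = 18.94.
Under uncorrelated errors the observed covariances equal the true-score covariances, so only the own-variance terms attenuate.
True-score variance = [0.75 + 3²·0.75 + 2²·0.73] + 4.94 = 10.42 + 4.94 = 15.36.
Reliability = 15.36 / 18.94 = 0.811.

0.811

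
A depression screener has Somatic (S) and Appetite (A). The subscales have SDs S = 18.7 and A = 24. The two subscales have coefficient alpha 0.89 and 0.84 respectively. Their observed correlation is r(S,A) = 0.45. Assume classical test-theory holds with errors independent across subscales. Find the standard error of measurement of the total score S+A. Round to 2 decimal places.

11.43

Var(total) = 925.69 + 403.92 = 1329.61.
True-score variance = 795.064 + 403.92 = 1198.98, so reliability = 0.9018.
Error variance = 1329.61 − 1198.98 = 130.626; SEM = √130.626 = 11.43.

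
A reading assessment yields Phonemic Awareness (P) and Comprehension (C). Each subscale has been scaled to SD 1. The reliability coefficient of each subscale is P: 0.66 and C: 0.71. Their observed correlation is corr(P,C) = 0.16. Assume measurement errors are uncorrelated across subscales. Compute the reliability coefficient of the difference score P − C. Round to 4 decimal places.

0.6250

Var(P−C) = 1 + 1 − 2·0.16 = 2 − 0.32 = 1.68.
Because errors are independent across components, Cov(Tᵢ,Tⱼ) = Cov(Xᵢ,Xⱼ); the off-diagonal part of the true-score variance is the same as above.
True-score variance = [0.66 + 0.71] − 0.32 = 1.37 − 0.32 = 1.05.
Reliability = 1.05 / 1.68 = 0.6250.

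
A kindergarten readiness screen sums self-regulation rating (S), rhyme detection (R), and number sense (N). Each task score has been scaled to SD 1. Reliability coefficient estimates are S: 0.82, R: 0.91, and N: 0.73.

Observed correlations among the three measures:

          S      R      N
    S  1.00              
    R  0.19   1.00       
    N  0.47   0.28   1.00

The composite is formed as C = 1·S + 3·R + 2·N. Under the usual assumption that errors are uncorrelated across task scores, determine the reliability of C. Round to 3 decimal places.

Var(C) = 1 + 3² + 2² + 2·[3·0.19 + 2·0.47 + 6·0.28] = 14 + 6.38 = 20.38.
Because errors are independent across components, Cov(Tᵢ,Tⱼ) = Cov(Xᵢ,Xⱼ); the off-diagonal part of the true-score variance is the same as above.
True-score variance = [0.82 + 3²·0.91 + 2²·0.73] + 6.38 = 11.93 + 6.38 = 18.31.
Reliability = 18.31 / 20.38 = 0.898.

0.898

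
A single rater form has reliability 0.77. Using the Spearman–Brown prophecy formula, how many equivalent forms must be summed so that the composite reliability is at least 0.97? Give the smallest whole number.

k ≥ ρ*(1−ρ₁)/(ρ₁(1−ρ*)) = 0.97·0.23 / (0.77·0.03) = 9.658.
Smallest integer k = 10.

10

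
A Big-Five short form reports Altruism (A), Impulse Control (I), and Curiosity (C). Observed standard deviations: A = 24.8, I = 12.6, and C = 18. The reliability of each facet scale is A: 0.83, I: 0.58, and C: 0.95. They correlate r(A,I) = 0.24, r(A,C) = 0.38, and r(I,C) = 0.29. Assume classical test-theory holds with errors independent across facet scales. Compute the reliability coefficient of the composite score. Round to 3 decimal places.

0.891

Var(A+I+C) = 24.8² + 12.6² + 18² + 2·[24.8·12.6·0.24 + 24.8·18·0.38 + 12.6·18·0.29] = 1097.8 + 620.798 = 1718.6.
With uncorrelated errors the cross-covariances are all true-score covariance, so they carry over unchanged; only the diagonal terms shrink to ρᵢσᵢ².
True-score variance = [24.8²·0.83 + 12.6²·0.58 + 18²·0.95] + 620.798 = 910.364 + 620.798 = 1531.16.
Reliability = 1531.16 / 1718.6 = 0.891.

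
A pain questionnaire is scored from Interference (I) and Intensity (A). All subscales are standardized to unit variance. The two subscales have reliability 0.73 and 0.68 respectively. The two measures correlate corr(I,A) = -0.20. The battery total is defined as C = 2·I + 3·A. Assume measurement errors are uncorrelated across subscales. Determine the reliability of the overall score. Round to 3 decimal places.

Var(C) = 2² + 3² + 2·[6·(-0.20)] = 13 − 2.4 = 10.6.
Under uncorrelated errors the observed covariances equal the true-score covariances, so only the own-variance terms attenuate.
True-score variance = [2²·0.73 + 3²·0.68] − 2.4 = 9.04 − 2.4 = 6.64.
Reliability = 6.64 / 10.6 = 0.626.

0.626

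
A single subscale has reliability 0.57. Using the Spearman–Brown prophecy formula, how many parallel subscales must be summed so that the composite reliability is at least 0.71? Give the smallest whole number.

2

k ≥ ρ*(1−ρ₁)/(ρ₁(1−ρ*)) = 0.71·0.43 / (0.57·0.29) = 1.847.
Smallest integer k = 2.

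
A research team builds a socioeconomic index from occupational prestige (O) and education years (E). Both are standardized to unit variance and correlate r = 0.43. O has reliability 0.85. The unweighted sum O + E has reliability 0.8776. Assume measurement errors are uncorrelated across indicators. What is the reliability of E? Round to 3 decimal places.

0.800

Var(O+E) = 2 + 2·0.43 = 2.860.
True-score variance = ρ_O + ρ_E + 2·0.43, so 0.8776 = (0.85 + ρ_E + 0.86) / 2.860.
ρ_E = 0.8776·2.860 − 0.85 − 0.86 = 0.800.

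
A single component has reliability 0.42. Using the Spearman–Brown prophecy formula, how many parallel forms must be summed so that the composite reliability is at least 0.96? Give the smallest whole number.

k ≥ ρ*(1−ρ₁)/(ρ₁(1−ρ*)) = 0.96·0.58 / (0.42·0.04) = 33.143.
Smallest integer k = 34.

34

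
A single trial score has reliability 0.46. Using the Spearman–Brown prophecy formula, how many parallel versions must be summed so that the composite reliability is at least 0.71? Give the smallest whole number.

3

k ≥ ρ*(1−ρ₁)/(ρ₁(1−ρ*)) = 0.71·0.54 / (0.46·0.29) = 2.874.
Smallest integer k = 3.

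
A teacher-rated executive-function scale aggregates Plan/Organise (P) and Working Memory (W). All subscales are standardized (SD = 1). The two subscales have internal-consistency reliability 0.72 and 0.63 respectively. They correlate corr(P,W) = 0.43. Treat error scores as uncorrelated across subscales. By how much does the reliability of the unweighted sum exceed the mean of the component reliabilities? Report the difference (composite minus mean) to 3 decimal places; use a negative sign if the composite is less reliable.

0.098

Var(sum) = 2 + 0.86 = 2.86; true-score variance = 1.35 + 0.86 = 2.21; composite reliability = 0.7727.
Mean component reliability = 0.6750.
Difference = 0.7727 − 0.6750 = 0.098.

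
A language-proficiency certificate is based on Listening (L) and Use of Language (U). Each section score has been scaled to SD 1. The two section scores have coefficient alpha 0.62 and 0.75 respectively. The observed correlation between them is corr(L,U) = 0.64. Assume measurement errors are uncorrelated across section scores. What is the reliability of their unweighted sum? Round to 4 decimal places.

Var(L+U) = 2 + 2·[0.64] = 2 + 1.28 = 3.28.
Because errors are independent across components, Cov(Tᵢ,Tⱼ) = Cov(Xᵢ,Xⱼ); the off-diagonal part of the true-score variance is the same as above.
True-score variance = [0.62 + 0.75] + 1.28 = 1.37 + 1.28 = 2.65.
Reliability = 2.65 / 3.28 = 0.8079.

0.8079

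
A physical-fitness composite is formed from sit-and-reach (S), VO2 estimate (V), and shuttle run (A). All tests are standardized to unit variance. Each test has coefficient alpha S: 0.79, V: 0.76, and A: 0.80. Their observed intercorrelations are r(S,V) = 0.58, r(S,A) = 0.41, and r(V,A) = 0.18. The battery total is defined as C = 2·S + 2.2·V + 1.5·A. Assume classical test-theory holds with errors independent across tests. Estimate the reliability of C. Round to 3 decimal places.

0.876

Var(C) = 2² + 2.2² + 1.5² + 2·[4.4·0.58 + 3·0.41 + 3.3·0.18] = 11.09 + 8.752 = 19.842.
With uncorrelated errors the cross-covariances are all true-score covariance, so they carry over unchanged; only the diagonal terms shrink to ρᵢσᵢ².
True-score variance = [2²·0.79 + 2.2²·0.76 + 1.5²·0.80] + 8.752 = 8.6384 + 8.752 = 17.3904.
Reliability = 17.3904 / 19.842 = 0.876.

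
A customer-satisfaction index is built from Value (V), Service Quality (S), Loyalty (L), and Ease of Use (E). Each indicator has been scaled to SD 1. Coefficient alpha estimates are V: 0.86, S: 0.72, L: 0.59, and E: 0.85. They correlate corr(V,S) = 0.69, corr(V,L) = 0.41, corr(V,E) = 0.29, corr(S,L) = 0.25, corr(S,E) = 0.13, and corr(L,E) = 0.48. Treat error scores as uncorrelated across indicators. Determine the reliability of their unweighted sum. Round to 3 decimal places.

0.885

Var(V+S+L+E) = 4 + 2·[0.69 + 0.41 + 0.29 + 0.25 + 0.13 + 0.48] = 4 + 4.5 = 8.5.
With uncorrelated errors the cross-covariances are all true-score covariance, so they carry over unchanged; only the diagonal terms shrink to ρᵢσᵢ².
True-score variance = [0.86 + 0.72 + 0.59 + 0.85] + 4.5 = 3.02 + 4.5 = 7.52.
Reliability = 7.52 / 8.5 = 0.885.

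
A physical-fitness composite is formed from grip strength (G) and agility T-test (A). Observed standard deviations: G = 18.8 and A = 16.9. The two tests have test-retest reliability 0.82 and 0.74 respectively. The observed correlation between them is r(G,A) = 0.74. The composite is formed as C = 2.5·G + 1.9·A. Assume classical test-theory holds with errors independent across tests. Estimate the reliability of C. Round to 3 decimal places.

0.878

Var(C) = 2.5²·18.8² + 1.9²·16.9² + 2·[4.75·18.8·16.9·0.74] = 3240.05 + 2233.57 = 5473.62.
Under uncorrelated errors the observed covariances equal the true-score covariances, so only the own-variance terms attenuate.
True-score variance = [2.5²·18.8²·0.82 + 1.9²·16.9²·0.74] + 2233.57 = 2574.36 + 2233.57 = 4807.93.
Reliability = 4807.93 / 5473.62 = 0.878.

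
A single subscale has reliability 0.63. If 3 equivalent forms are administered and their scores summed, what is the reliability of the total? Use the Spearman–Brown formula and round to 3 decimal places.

0.836

ρ_k = kρ / (1 + (k−1)ρ) = 3·0.63 / (1 + 2·0.63) = 1.890 / 2.260 = 0.836.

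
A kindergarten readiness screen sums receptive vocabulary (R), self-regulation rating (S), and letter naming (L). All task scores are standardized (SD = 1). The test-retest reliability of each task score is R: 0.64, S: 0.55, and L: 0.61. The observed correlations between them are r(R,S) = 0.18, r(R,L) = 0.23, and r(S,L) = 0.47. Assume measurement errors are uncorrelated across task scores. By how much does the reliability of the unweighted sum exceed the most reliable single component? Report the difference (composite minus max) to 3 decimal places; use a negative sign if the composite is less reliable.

Var(sum) = 3 + 1.76 = 4.76; true-score variance = 1.8 + 1.76 = 3.56; composite reliability = 0.7479.
Max component reliability = 0.6400.
Difference = 0.7479 − 0.6400 = 0.108.

0.108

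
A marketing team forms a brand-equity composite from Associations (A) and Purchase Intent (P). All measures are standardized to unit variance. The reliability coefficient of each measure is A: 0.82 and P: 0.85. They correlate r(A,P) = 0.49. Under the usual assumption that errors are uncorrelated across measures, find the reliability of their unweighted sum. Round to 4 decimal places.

Var(A+P) = 2 + 2·[0.49] = 2 + 0.98 = 2.98.
Under uncorrelated errors the observed covariances equal the true-score covariances, so only the own-variance terms attenuate.
True-score variance = [0.82 + 0.85] + 0.98 = 1.67 + 0.98 = 2.65.
Reliability = 2.65 / 2.98 = 0.8893.

0.8893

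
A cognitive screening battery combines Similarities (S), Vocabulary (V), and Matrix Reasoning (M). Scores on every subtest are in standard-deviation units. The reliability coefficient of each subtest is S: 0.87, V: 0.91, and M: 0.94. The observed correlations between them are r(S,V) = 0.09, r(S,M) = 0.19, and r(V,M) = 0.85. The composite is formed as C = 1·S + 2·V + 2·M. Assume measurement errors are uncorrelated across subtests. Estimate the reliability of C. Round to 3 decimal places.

0.957

Var(C) = 1 + 2² + 2² + 2·[2·0.09 + 2·0.19 + 4·0.85] = 9 + 7.92 = 16.92.
Because errors are independent across components, Cov(Tᵢ,Tⱼ) = Cov(Xᵢ,Xⱼ); the off-diagonal part of the true-score variance is the same as above.
True-score variance = [0.87 + 2²·0.91 + 2²·0.94] + 7.92 = 8.27 + 7.92 = 16.19.
Reliability = 16.19 / 16.92 = 0.957.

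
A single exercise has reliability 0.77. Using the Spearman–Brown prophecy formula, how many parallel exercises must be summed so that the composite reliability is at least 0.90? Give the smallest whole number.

k ≥ ρ*(1−ρ₁)/(ρ₁(1−ρ*)) = 0.90·0.23 / (0.77·0.10) = 2.688.
Smallest integer k = 3.

3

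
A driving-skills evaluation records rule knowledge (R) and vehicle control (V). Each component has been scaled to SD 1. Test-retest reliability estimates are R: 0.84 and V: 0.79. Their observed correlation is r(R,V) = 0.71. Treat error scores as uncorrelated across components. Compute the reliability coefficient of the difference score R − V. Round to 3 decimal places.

0.362

Var(R−V) = 1 + 1 − 2·0.71 = 2 − 1.42 = 0.58.
Under uncorrelated errors the observed covariances equal the true-score covariances, so only the own-variance terms attenuate.
True-score variance = [0.84 + 0.79] − 1.42 = 1.63 − 1.42 = 0.21.
Reliability = 0.21 / 0.58 = 0.362.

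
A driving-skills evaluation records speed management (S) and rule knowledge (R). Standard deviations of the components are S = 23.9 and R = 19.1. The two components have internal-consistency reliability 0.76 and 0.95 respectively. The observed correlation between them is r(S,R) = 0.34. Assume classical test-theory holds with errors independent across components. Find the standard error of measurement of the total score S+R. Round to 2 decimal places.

12.46

Var(total) = 936.02 + 310.413 = 1246.43.
True-score variance = 780.689 + 310.413 = 1091.1, so reliability = 0.8754.
Error variance = 1246.43 − 1091.1 = 155.331; SEM = √155.331 = 12.46.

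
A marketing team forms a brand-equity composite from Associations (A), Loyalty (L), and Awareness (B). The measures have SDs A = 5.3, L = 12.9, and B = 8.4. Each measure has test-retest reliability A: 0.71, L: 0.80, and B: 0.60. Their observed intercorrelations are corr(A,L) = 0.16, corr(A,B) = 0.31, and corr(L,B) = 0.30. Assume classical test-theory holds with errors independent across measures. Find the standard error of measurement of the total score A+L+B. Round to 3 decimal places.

8.346

Var(total) = 265.06 + 114.497 = 379.557.
True-score variance = 195.408 + 114.497 = 309.905, so reliability = 0.8165.
Error variance = 379.557 − 309.905 = 69.6521; SEM = √69.6521 = 8.346.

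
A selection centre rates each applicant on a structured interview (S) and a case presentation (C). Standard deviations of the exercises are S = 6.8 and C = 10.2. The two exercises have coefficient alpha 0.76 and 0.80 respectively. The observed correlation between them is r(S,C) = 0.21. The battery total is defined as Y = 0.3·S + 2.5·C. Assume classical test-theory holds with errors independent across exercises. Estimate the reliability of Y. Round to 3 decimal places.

0.806

Var(Y) = 0.3²·6.8² + 2.5²·10.2² + 2·[0.75·6.8·10.2·0.21] = 654.412 + 21.8484 = 676.26.
Under uncorrelated errors the observed covariances equal the true-score covariances, so only the own-variance terms attenuate.
True-score variance = [0.3²·6.8²·0.76 + 2.5²·10.2²·0.80] + 21.8484 = 523.363 + 21.8484 = 545.211.
Reliability = 545.211 / 676.26 = 0.806.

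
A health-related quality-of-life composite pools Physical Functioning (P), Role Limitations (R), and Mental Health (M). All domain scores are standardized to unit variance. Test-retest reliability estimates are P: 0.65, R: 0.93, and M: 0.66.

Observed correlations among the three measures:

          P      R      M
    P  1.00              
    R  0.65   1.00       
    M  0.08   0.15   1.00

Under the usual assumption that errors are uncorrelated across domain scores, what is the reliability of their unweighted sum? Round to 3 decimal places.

0.840

Var(P+R+M) = 3 + 2·[0.65 + 0.08 + 0.15] = 3 + 1.76 = 4.76.
With uncorrelated errors the cross-covariances are all true-score covariance, so they carry over unchanged; only the diagonal terms shrink to ρᵢσᵢ².
True-score variance = [0.65 + 0.93 + 0.66] + 1.76 = 2.24 + 1.76 = 4.
Reliability = 4 / 4.76 = 0.840.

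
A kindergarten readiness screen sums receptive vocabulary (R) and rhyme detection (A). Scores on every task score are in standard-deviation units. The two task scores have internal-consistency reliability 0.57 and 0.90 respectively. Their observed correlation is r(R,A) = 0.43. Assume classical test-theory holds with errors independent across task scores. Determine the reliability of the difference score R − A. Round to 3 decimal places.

0.535

Var(R−A) = 1 + 1 − 2·0.43 = 2 − 0.86 = 1.14.
Under uncorrelated errors the observed covariances equal the true-score covariances, so only the own-variance terms attenuate.
True-score variance = [0.57 + 0.90] − 0.86 = 1.47 − 0.86 = 0.61.
Reliability = 0.61 / 1.14 = 0.535.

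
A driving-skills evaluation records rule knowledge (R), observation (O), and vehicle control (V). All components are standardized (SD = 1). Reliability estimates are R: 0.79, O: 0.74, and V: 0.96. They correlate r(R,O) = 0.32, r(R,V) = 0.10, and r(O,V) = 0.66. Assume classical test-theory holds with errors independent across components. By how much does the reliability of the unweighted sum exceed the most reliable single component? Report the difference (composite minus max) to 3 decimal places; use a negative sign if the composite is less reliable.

-0.059

Var(sum) = 3 + 2.16 = 5.16; true-score variance = 2.49 + 2.16 = 4.65; composite reliability = 0.9012.
Max component reliability = 0.9600.
Difference = 0.9012 − 0.9600 = -0.059.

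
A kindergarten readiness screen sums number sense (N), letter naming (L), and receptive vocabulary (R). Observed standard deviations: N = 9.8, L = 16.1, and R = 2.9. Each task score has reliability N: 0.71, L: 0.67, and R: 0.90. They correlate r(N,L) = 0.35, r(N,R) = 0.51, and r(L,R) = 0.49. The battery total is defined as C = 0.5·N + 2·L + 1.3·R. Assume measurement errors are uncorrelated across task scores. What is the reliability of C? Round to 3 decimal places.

Var(C) = 0.5²·9.8² + 2²·16.1² + 1.3²·2.9² + 2·[9.8·16.1·0.35 + 0.65·9.8·2.9·0.51 + 2.6·16.1·2.9·0.49] = 1075.06 + 248.255 = 1323.32.
Under uncorrelated errors the observed covariances equal the true-score covariances, so only the own-variance terms attenuate.
True-score variance = [0.5²·9.8²·0.71 + 2²·16.1²·0.67 + 1.3²·2.9²·0.90] + 248.255 = 724.522 + 248.255 = 972.776.
Reliability = 972.776 / 1323.32 = 0.735.

0.735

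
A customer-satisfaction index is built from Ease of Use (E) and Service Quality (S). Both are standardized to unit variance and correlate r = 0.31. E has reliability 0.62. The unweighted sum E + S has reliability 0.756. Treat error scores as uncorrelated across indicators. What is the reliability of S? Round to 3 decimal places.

Var(E+S) = 2 + 2·0.31 = 2.620.
True-score variance = ρ_E + ρ_S + 2·0.31, so 0.756 = (0.62 + ρ_S + 0.62) / 2.620.
ρ_S = 0.756·2.620 − 0.62 − 0.62 = 0.741.

0.741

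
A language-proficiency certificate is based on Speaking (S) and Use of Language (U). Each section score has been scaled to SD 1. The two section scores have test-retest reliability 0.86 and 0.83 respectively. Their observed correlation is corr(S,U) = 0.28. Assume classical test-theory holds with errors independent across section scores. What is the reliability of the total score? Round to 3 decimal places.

0.879

Var(S+U) = 2 + 2·[0.28] = 2 + 0.56 = 2.56.
With uncorrelated errors the cross-covariances are all true-score covariance, so they carry over unchanged; only the diagonal terms shrink to ρᵢσᵢ².
True-score variance = [0.86 + 0.83] + 0.56 = 1.69 + 0.56 = 2.25.
Reliability = 2.25 / 2.56 = 0.879.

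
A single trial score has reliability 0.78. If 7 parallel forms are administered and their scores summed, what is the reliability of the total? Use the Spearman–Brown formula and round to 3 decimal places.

ρ_k = kρ / (1 + (k−1)ρ) = 7·0.78 / (1 + 6·0.78) = 5.460 / 5.680 = 0.961.

0.961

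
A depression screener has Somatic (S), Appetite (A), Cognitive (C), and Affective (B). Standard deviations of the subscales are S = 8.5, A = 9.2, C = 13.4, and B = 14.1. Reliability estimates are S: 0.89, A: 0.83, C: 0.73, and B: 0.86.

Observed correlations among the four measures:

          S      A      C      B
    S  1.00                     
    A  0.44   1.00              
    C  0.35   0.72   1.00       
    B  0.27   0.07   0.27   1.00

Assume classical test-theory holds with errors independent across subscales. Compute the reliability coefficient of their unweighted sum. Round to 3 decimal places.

Var(S+A+C+B) = 8.5² + 9.2² + 13.4² + 14.1² + 2·[8.5·9.2·0.44 + 8.5·13.4·0.35 + 8.5·14.1·0.27 + 9.2·13.4·0.72 + 9.2·14.1·0.07 + 13.4·14.1·0.27] = 535.26 + 510.977 = 1046.24.
Because errors are independent across components, Cov(Tᵢ,Tⱼ) = Cov(Xᵢ,Xⱼ); the off-diagonal part of the true-score variance is the same as above.
True-score variance = [8.5²·0.89 + 9.2²·0.83 + 13.4²·0.73 + 14.1²·0.86] + 510.977 = 436.609 + 510.977 = 947.586.
Reliability = 947.586 / 1046.24 = 0.906.

0.906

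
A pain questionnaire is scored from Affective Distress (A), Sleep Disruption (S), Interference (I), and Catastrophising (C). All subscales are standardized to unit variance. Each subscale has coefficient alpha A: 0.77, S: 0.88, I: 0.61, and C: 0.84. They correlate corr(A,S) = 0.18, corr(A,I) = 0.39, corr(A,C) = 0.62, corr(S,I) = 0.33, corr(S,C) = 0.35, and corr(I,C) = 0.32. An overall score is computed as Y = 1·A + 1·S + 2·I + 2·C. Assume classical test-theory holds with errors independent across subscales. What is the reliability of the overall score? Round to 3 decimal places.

Var(Y) = 1 + 1 + 2² + 2² + 2·[0.18 + 2·0.39 + 2·0.62 + 2·0.33 + 2·0.35 + 4·0.32] = 10 + 9.68 = 19.68.
Under uncorrelated errors the observed covariances equal the true-score covariances, so only the own-variance terms attenuate.
True-score variance = [0.77 + 0.88 + 2²·0.61 + 2²·0.84] + 9.68 = 7.45 + 9.68 = 17.13.
Reliability = 17.13 / 19.68 = 0.870.

0.870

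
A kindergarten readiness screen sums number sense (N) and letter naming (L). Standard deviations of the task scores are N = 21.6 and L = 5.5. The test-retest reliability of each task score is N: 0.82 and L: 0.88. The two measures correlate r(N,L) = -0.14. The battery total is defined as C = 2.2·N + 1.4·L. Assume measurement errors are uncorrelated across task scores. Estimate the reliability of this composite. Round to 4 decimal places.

0.8133

Var(C) = 2.2²·21.6² + 1.4²·5.5² + 2·[3.08·21.6·5.5·(-0.14)] = 2317.44 − 102.453 = 2214.99.
Under uncorrelated errors the observed covariances equal the true-score covariances, so only the own-variance terms attenuate.
True-score variance = [2.2²·21.6²·0.82 + 1.4²·5.5²·0.88] − 102.453 = 1903.86 − 102.453 = 1801.41.
Reliability = 1801.41 / 2214.99 = 0.8133.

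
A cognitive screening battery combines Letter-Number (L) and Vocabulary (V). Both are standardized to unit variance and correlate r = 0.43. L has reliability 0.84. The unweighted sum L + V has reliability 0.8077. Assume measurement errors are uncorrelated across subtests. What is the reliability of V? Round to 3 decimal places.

Var(L+V) = 2 + 2·0.43 = 2.860.
True-score variance = ρ_L + ρ_V + 2·0.43, so 0.8077 = (0.84 + ρ_V + 0.86) / 2.860.
ρ_V = 0.8077·2.860 − 0.84 − 0.86 = 0.610.

0.610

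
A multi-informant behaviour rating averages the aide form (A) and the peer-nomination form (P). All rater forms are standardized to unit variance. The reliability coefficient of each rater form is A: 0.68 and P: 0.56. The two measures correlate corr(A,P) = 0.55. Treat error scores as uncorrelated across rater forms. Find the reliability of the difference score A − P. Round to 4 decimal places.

0.1556

Var(A−P) = 1 + 1 − 2·0.55 = 2 − 1.1 = 0.9.
Under uncorrelated errors the observed covariances equal the true-score covariances, so only the own-variance terms attenuate.
True-score variance = [0.68 + 0.56] − 1.1 = 1.24 − 1.1 = 0.14.
Reliability = 0.14 / 0.9 = 0.1556.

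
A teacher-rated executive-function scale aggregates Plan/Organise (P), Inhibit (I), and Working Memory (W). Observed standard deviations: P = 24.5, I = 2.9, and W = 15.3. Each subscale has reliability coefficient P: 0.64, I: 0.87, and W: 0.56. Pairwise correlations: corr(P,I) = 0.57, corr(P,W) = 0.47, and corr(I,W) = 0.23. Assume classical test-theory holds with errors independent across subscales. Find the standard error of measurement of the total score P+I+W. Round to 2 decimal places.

Var(total) = 842.75 + 453.766 = 1296.52.
True-score variance = 522.567 + 453.766 = 976.333, so reliability = 0.7530.
Error variance = 1296.52 − 976.333 = 320.183; SEM = √320.183 = 17.89.

17.89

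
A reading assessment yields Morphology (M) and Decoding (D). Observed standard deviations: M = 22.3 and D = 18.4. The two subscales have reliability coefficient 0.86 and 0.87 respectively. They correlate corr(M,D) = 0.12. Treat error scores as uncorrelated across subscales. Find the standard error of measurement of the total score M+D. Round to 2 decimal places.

10.66

Var(total) = 835.85 + 98.4768 = 934.327.
True-score variance = 722.217 + 98.4768 = 820.693, so reliability = 0.8784.
Error variance = 934.327 − 820.693 = 113.633; SEM = √113.633 = 10.66.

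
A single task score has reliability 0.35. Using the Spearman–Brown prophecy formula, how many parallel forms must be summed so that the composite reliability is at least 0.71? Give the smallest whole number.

k ≥ ρ*(1−ρ₁)/(ρ₁(1−ρ*)) = 0.71·0.65 / (0.35·0.29) = 4.547.
Smallest integer k = 5.

5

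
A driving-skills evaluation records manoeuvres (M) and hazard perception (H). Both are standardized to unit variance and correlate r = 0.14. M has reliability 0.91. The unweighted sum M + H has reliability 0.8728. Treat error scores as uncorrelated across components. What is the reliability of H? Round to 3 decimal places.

0.800

Var(M+H) = 2 + 2·0.14 = 2.280.
True-score variance = ρ_M + ρ_H + 2·0.14, so 0.8728 = (0.91 + ρ_H + 0.28) / 2.280.
ρ_H = 0.8728·2.280 − 0.91 − 0.28 = 0.800.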